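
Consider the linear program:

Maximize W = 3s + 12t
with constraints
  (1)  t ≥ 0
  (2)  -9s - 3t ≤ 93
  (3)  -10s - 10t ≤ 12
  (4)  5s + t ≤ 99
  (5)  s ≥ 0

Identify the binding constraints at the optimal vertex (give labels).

Vertices and W = 3s + 12t:
  (99/5, 0) → W = 297/5
  (0, 0) → W = 0
  (0, 99) → W = 1188

The maximum is at (0, 99). Substituting into each constraint, equality holds for (4) and (5); the remaining constraints have slack.

(4) and (5)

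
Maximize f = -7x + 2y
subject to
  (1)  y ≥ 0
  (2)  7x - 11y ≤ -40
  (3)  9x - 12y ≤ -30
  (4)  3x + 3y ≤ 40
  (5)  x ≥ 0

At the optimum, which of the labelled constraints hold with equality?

Vertices and f = -7x + 2y:
  (160/27, 200/27) → f = -80/3
  (0, 40/11) → f = 80/11
  (0, 40/3) → f = 80/3

The maximum is at (0, 40/3). Substituting into each constraint, equality holds for (4) and (5); the remaining constraints have slack.

(4) and (5)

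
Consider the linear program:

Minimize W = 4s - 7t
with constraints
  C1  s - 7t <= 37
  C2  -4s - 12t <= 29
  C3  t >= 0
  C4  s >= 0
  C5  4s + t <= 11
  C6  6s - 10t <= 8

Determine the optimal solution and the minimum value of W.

s = 0, t = 11, minimum W = -77

At the optimal vertex, s = 0 and 4s + t = 11.
Solving simultaneously gives s = 0, t = 11.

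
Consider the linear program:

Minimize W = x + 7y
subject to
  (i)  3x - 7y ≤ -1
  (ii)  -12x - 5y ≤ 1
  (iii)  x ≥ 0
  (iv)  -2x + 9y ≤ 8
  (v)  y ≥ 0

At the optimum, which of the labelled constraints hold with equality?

(i) and (iii)

Corner points and W = x + 7y:
  (0, 1/7) → W = 1
  (47/13, 22/13) → W = 201/13
  (0, 8/9) → W = 56/9

The minimum is at (0, 1/7). Substituting into each constraint, equality holds for (i) and (iii); the remaining constraints have slack.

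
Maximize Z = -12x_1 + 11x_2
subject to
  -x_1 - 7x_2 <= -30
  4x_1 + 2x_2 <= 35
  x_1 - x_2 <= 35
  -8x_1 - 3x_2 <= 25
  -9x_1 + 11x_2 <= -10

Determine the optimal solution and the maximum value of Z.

Feasible corners and Z = -12x_1 + 11x_2:
  (185/26, 85/26) → Z = -1285/26
  (200/37, 130/37) → Z = -970/37
  (405/62, 275/62) → Z = -1835/62

x_1 = 200/37, x_2 = 130/37, maximum Z = -970/37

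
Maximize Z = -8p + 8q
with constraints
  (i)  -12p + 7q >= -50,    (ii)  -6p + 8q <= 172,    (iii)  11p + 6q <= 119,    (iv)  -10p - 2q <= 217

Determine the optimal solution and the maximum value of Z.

p = -520/23, q = 209/46, maximum Z = 4996/23

Extreme points and Z = -8p + 8q:
  (1133/149, 878/149) → Z = -2040/149
  (-1419/94, -1552/47) → Z = -6740/47
  (-20/31, 1303/62) → Z = 5372/31
  (-520/23, 209/46) → Z = 4996/23

The binding constraints are -6p + 8q = 172 and -10p - 2q = 217.
Solving simultaneously gives p = -520/23, q = 209/46.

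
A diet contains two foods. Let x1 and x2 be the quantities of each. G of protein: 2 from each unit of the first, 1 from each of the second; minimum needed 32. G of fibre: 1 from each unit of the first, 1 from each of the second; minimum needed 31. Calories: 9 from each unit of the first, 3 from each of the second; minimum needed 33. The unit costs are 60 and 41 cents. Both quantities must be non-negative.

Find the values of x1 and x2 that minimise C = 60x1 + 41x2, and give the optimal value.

x1 = 1, x2 = 30, minimum C = 1290

The feasible region is unbounded (it extends along (0, 1), (1, 0)), but C strictly increases along every unbounded feasible direction, so there is no improving ray and the minimum is attained at a vertex.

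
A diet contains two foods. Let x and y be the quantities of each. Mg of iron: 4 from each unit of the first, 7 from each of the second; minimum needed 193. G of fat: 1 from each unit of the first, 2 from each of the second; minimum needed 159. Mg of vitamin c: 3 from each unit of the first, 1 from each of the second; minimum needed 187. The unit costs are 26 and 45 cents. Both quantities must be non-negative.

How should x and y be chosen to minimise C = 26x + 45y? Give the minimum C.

x = 43, y = 58, minimum C = 3728

Extreme points and C = 26x + 45y:
  (0, 187) → C = 8415
  (159, 0) → C = 4134
  (43, 58) → C = 3728
The feasible region is unbounded (it extends along (0, 1), (1, 0)), but C strictly increases along every unbounded feasible direction, so there is no improving ray and the minimum is attained at a vertex.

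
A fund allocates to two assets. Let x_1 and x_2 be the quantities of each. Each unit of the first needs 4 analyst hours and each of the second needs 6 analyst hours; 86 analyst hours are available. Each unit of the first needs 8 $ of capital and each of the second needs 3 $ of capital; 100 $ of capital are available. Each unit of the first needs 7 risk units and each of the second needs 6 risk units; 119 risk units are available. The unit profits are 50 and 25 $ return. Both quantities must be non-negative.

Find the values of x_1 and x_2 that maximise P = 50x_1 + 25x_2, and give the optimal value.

x_1 = 19/2, x_2 = 8, maximum P = 675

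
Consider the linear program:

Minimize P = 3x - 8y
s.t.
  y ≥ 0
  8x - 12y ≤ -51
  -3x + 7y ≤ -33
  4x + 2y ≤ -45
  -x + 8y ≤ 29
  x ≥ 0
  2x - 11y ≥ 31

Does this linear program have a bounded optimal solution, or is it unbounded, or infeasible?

infeasible

The boundaries x = 0 and 2x - 11y = 31 meet at (0, -31/11), but that point violates y ≥ 0. Every candidate vertex is excluded by some other constraint, so the feasible region is empty.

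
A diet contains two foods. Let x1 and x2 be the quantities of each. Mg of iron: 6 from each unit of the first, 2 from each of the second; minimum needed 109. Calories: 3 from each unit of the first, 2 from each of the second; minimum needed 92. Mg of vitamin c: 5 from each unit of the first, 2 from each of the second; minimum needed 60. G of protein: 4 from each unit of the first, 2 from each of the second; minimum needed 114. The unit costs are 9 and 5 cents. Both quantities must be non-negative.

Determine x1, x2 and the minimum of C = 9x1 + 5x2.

Vertices and C = 9x1 + 5x2:
  (0, 57) → C = 285
  (92/3, 0) → C = 276
  (22, 13) → C = 263
The feasible region is unbounded (it extends along (0, 1), (1, 0)), but C strictly increases along every unbounded feasible direction, so there is no improving ray and the minimum is attained at a vertex.

The binding constraints are 3x1 + 2x2 = 92 and 4x1 + 2x2 = 114.
Solving simultaneously gives x1 = 22, x2 = 13.

x1 = 22, x2 = 13, minimum C = 263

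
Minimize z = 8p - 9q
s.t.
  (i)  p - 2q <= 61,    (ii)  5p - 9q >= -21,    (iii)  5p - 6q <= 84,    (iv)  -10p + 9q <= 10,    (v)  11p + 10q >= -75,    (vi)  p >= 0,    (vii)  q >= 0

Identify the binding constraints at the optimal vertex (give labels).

(ii) and (iv)

Feasible corners and z = 8p - 9q:
  (294/5, 35) → z = 777/5
  (11/5, 32/9) → z = -72/5
  (84/5, 0) → z = 672/5
  (0, 10/9) → z = -10
  (0, 0) → z = 0

The minimum is at (11/5, 32/9). Substituting into each constraint, equality holds for (ii) and (iv); the remaining constraints have slack.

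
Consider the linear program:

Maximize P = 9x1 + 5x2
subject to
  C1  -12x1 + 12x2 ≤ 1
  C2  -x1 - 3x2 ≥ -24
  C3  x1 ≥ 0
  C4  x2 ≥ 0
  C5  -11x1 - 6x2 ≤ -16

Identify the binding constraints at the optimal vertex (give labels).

Corner points and P = 9x1 + 5x2:
  (95/16, 289/48) → P = 2005/24
  (31/34, 203/204) → P = 2689/204
  (24, 0) → P = 216
  (16/11, 0) → P = 144/11

The maximum is at (24, 0). Substituting into each constraint, equality holds for C2 and C4; the remaining constraints have slack.

C2 and C4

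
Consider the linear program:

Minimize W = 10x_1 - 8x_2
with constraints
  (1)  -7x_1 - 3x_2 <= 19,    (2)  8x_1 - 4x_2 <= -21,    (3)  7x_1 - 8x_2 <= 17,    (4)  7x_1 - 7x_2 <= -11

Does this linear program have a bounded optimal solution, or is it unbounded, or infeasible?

From the feasible point (-139/52, -5/52), moving in the direction (-3, 7) keeps every constraint satisfied while W decreases without bound.

unbounded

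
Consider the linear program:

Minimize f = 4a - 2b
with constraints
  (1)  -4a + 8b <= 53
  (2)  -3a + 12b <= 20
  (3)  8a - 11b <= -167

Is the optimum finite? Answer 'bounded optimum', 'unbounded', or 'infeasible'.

unbounded

From the feasible point (-753/20, -61/5), moving in the direction (-11, -8) keeps every constraint satisfied while f decreases without bound.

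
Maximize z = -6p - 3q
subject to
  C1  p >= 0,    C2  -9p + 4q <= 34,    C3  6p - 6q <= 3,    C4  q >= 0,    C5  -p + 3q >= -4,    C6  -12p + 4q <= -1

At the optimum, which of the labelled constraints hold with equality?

Feasible corners and z = -6p - 3q:
  (35/3, 139/4) → z = -697/4
  (1/2, 0) → z = -3
  (1/12, 0) → z = -1/2
The feasible region is unbounded (it extends along (4, 9), (1, 1)), but z strictly decreases along every unbounded feasible direction, so there is no improving ray and the maximum is attained at a vertex.

The maximum is at (1/12, 0). Substituting into each constraint, equality holds for C4 and C6; the remaining constraints have slack.

C4 and C6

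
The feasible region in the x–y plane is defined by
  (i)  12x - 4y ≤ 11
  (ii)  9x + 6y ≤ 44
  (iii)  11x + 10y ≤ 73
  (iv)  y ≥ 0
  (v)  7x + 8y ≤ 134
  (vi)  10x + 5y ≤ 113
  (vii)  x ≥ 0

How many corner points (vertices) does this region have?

5

Pairwise boundary intersections that survive every other constraint:
  (121/54, 143/36)
  (11/12, 0)
  (1/12, 173/24)
  (0, 73/10)
  (0, 0)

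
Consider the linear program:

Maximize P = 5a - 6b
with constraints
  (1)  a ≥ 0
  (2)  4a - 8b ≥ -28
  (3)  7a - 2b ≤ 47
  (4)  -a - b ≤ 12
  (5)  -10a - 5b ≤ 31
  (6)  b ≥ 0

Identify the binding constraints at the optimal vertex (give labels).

Corner points and P = 5a - 6b:
  (0, 7/2) → P = -21
  (0, 0) → P = 0
  (9, 8) → P = -3
  (47/7, 0) → P = 235/7

The maximum is at (47/7, 0). Substituting into each constraint, equality holds for (3) and (6); the remaining constraints have slack.

(3) and (6)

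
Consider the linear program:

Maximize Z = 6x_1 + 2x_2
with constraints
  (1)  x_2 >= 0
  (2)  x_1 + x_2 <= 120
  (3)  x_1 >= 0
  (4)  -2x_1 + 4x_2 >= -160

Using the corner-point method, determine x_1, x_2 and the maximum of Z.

Feasible corners and Z = 6x_1 + 2x_2:
  (0, 0) → Z = 0
  (80, 0) → Z = 480
  (0, 120) → Z = 240
  (320/3, 40/3) → Z = 2000/3

x_1 = 320/3, x_2 = 40/3, maximum Z = 2000/3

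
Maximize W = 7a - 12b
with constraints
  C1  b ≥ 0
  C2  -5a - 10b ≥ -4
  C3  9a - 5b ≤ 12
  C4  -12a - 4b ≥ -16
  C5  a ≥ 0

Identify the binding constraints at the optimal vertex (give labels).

C1 and C2

Corner points and W = 7a - 12b:
  (4/5, 0) → W = 28/5
  (0, 0) → W = 0
  (0, 2/5) → W = -24/5

The maximum is at (4/5, 0). Substituting into each constraint, equality holds for C1 and C2; the remaining constraints have slack.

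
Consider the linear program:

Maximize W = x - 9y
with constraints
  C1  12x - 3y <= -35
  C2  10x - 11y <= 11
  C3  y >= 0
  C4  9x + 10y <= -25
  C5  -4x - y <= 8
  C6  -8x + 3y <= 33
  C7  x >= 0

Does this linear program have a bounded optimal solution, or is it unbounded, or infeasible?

infeasible

The boundaries -8x + 3y = 33 and x = 0 meet at (0, 11), but that point violates 12x - 3y ≤ -35. Every candidate vertex is excluded by some other constraint, so the feasible region is empty.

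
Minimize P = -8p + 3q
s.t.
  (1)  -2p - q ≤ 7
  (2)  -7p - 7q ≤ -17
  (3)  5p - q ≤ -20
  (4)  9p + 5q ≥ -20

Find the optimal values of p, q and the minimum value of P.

Vertices and P = -8p + 3q:
  (-15, 23) → P = 189
  (-41/14, 75/14) → P = 79/2
  (-225/28, 293/28) → P = 2679/28
The feasible region is unbounded (it extends along (1, 5), (-1, 2)), but P strictly increases along every unbounded feasible direction, so there is no improving ray and the minimum is attained at a vertex.

p = -41/14, q = 75/14, minimum P = 79/2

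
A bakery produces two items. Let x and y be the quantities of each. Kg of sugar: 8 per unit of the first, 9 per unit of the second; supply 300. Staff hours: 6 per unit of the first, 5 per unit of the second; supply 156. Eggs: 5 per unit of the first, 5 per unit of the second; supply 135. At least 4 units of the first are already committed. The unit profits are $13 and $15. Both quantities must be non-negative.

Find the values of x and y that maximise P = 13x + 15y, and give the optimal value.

Vertices and P = 13x + 15y:
  (26, 0) → P = 338
  (4, 0) → P = 52
  (21, 6) → P = 363
  (4, 23) → P = 397

x = 4, y = 23, maximum P = 397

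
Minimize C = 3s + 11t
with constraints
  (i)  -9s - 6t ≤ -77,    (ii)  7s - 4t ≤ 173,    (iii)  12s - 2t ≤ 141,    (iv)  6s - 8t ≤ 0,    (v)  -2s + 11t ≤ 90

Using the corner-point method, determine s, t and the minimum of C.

Extreme points and C = 3s + 11t:
  (154/27, 77/18) → C = 385/6
  (307/111, 964/111) → C = 11525/111
  (94/7, 141/14) → C = 2115/14
  (1731/128, 681/64) → C = 20175/128

The optimum lies where -9s - 6t = -77 and 6s - 8t = 0.
Solving simultaneously gives s = 154/27, t = 77/18.

s = 154/27, t = 77/18, minimum C = 385/6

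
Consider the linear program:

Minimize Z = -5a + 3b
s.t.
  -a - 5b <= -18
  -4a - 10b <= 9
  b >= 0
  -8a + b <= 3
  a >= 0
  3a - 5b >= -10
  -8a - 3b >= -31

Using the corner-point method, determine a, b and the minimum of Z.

a = 101/37, b = 113/37, minimum Z = -166/37

Extreme points and Z = -5a + 3b:
  (2, 16/5) → Z = -2/5
  (101/37, 113/37) → Z = -166/37
  (125/49, 173/49) → Z = -106/49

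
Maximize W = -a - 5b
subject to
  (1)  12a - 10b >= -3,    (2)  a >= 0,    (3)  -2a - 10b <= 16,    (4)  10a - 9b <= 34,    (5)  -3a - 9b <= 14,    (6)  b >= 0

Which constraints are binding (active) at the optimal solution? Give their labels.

Vertices and W = -a - 5b:
  (0, 3/10) → W = -3/2
  (0, 0) → W = 0
  (17/5, 0) → W = -17/5
The feasible region is unbounded (it extends along (9, 10), (5, 6)), but W strictly decreases along every unbounded feasible direction, so there is no improving ray and the maximum is attained at a vertex.

The maximum is at (0, 0). Substituting into each constraint, equality holds for (2) and (6); the remaining constraints have slack.

(2) and (6)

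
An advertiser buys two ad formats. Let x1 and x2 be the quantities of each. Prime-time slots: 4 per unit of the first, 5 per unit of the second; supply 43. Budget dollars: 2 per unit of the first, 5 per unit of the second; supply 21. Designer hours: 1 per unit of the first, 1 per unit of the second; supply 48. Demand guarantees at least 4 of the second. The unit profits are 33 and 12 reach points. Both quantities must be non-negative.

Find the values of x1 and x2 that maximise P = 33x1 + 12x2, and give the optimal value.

Vertices and P = 33x1 + 12x2:
  (0, 21/5) → P = 252/5
  (0, 4) → P = 48
  (1/2, 4) → P = 129/2

The optimum lies where 2x1 + 5x2 = 21 and x2 = 4.
Solving simultaneously gives x1 = 1/2, x2 = 4.

x1 = 1/2, x2 = 4, maximum P = 129/2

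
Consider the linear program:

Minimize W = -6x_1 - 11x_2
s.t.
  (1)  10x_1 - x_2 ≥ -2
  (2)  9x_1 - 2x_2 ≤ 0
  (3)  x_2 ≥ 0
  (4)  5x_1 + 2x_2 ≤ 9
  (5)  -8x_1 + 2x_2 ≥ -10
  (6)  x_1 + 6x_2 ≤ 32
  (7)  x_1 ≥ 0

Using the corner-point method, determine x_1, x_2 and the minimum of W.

Vertices and W = -6x_1 - 11x_2:
  (1/5, 4) → W = -226/5
  (0, 2) → W = -22
  (0, 0) → W = 0
  (9/14, 81/28) → W = -999/28

At the optimal vertex, 10x_1 - x_2 = -2 and 5x_1 + 2x_2 = 9.
Solving simultaneously gives x_1 = 1/5, x_2 = 4.

x_1 = 1/5, x_2 = 4, minimum W = -226/5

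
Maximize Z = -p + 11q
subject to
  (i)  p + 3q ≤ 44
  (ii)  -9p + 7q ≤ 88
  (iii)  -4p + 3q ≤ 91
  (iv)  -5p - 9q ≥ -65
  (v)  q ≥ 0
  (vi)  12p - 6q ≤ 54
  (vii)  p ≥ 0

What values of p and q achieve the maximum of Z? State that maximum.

p = 0, q = 65/9, maximum Z = 715/9

Extreme points and Z = -p + 11q:
  (146/23, 85/23) → Z = 789/23
  (0, 65/9) → Z = 715/9
  (9/2, 0) → Z = -9/2
  (0, 0) → Z = 0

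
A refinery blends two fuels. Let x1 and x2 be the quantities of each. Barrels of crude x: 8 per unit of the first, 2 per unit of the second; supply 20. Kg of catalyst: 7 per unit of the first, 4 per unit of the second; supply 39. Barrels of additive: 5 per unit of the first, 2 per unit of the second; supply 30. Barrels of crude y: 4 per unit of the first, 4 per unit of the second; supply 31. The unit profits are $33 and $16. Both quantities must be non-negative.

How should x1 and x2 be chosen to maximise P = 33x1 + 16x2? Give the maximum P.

Corner points and P = 33x1 + 16x2:
  (0, 0) → P = 0
  (0, 31/4) → P = 124
  (5/2, 0) → P = 165/2
  (3/4, 7) → P = 547/4

The binding constraints are 8x1 + 2x2 = 20 and 4x1 + 4x2 = 31.
Solving simultaneously gives x1 = 3/4, x2 = 7.

x1 = 3/4, x2 = 7, maximum P = 547/4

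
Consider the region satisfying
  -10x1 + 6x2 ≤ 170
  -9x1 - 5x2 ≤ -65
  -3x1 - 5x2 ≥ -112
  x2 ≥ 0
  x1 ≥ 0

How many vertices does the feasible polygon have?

4

The feasible vertices (each the meet of two boundaries and inside every other half-plane) are:
  (65/9, 0)
  (0, 13)
  (112/3, 0)
  (0, 112/5)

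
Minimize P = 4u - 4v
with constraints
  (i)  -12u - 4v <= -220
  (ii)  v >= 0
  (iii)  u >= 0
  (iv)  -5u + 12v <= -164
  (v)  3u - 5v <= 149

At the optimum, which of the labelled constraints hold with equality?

Extreme points and P = 4u - 4v:
  (164/5, 0) → P = 656/5
  (149/3, 0) → P = 596/3
  (88, 23) → P = 260

The minimum is at (164/5, 0). Substituting into each constraint, equality holds for (ii) and (iv); the remaining constraints have slack.

(ii) and (iv)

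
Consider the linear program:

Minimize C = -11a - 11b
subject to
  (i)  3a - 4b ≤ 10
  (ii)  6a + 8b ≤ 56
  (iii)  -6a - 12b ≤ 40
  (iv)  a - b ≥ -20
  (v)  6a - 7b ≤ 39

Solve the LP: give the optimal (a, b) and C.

a = 19/3, b = 9/4, minimum C = -1133/12

Corner points and C = -11a - 11b:
  (19/3, 9/4) → C = -1133/12
  (-2/3, -3) → C = 121/3
  (-52/7, 88/7) → C = -396/7
  (-140/9, 40/9) → C = 1100/9

At the optimal vertex, 3a - 4b = 10 and 6a + 8b = 56.
Solving simultaneously gives a = 19/3, b = 9/4.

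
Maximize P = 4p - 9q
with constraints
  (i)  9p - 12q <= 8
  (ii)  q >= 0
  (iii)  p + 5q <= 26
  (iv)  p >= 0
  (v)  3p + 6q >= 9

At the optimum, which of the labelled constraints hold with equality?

Extreme points and P = 4p - 9q:
  (352/57, 226/57) → P = -626/57
  (26/15, 19/30) → P = 37/30
  (0, 26/5) → P = -234/5
  (0, 3/2) → P = -27/2

The maximum is at (26/15, 19/30). Substituting into each constraint, equality holds for (i) and (v); the remaining constraints have slack.

(i) and (v)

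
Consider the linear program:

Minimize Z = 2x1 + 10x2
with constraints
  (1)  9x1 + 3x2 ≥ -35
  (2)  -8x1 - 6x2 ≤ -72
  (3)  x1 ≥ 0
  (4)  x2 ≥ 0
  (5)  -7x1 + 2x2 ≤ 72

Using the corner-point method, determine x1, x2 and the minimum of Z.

x1 = 9, x2 = 0, minimum Z = 18

Extreme points and Z = 2x1 + 10x2:
  (0, 12) → Z = 120
  (9, 0) → Z = 18
  (0, 36) → Z = 360
The feasible region is unbounded (it extends along (2, 7), (1, 0)), but Z strictly increases along every unbounded feasible direction, so there is no improving ray and the minimum is attained at a vertex.

The binding constraints are -8x1 - 6x2 = -72 and x2 = 0.
Solving simultaneously gives x1 = 9, x2 = 0.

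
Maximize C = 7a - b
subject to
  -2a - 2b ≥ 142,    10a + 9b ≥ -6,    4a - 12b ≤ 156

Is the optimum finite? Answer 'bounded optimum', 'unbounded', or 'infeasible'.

The boundaries -2a - 2b = 142 and 10a + 9b = -6 meet at (633, -704), but that point violates 4a - 12b ≤ 156. Every candidate vertex is excluded by some other constraint, so the feasible region is empty.

infeasible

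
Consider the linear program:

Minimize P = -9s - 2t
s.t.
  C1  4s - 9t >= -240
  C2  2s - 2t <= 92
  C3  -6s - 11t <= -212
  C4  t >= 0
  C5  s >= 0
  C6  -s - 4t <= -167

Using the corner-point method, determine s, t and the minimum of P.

s = 654/5, t = 424/5, minimum P = -6734/5

Corner points and P = -9s - 2t:
  (654/5, 424/5) → P = -6734/5
  (543/25, 908/25) → P = -6703/25
  (351/5, 121/5) → P = -3401/5

The binding constraints are 4s - 9t = -240 and 2s - 2t = 92.
Solving simultaneously gives s = 654/5, t = 424/5.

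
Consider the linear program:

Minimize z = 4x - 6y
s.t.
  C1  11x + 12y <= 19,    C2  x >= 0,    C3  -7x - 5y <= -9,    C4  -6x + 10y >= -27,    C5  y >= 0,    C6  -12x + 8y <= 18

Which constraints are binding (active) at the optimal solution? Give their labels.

C1 and C3

Feasible corners and z = 4x - 6y:
  (13/29, 34/29) → z = -152/29
  (19/11, 0) → z = 76/11
  (9/7, 0) → z = 36/7

The minimum is at (13/29, 34/29). Substituting into each constraint, equality holds for C1 and C3; the remaining constraints have slack.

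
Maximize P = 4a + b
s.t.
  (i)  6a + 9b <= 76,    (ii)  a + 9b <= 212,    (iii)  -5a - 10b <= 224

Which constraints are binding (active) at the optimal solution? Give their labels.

(i) and (iii)

Extreme points and P = 4a + b:
  (-136/5, 1196/45) → P = -740/9
  (2776/15, -1724/15) → P = 1876/3
  (-4136/35, 1284/35) → P = -436

The maximum is at (2776/15, -1724/15). Substituting into each constraint, equality holds for (i) and (iii); the remaining constraints have slack.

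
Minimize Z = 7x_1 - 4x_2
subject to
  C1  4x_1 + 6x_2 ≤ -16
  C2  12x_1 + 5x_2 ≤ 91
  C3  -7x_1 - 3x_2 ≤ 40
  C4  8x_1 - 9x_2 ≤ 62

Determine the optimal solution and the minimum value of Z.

Feasible corners and Z = 7x_1 - 4x_2:
  (-32/5, 8/5) → Z = -256/5
  (19/7, -94/21) → Z = 775/21
  (-2, -26/3) → Z = 62/3

x_1 = -32/5, x_2 = 8/5, minimum Z = -256/5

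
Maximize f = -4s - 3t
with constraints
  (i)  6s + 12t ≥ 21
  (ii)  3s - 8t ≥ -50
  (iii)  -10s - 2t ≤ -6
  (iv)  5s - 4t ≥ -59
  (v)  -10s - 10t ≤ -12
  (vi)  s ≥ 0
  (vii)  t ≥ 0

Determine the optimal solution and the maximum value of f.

s = 5/18, t = 29/18, maximum f = -107/18

Corner points and f = -4s - 3t:
  (5/18, 29/18) → f = -107/18
  (7/2, 0) → f = -14
  (0, 25/4) → f = -75/4
  (0, 3) → f = -9
The feasible region is unbounded (it extends along (8, 3), (1, 0)), but f strictly decreases along every unbounded feasible direction, so there is no improving ray and the maximum is attained at a vertex.

At the optimal vertex, 6s + 12t = 21 and -10s - 2t = -6.
Solving simultaneously gives s = 5/18, t = 29/18.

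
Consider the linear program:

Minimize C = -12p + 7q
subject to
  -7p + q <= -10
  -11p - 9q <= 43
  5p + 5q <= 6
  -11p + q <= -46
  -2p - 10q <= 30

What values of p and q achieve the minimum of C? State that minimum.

p = 21/4, q = -81/20, minimum C = -1827/20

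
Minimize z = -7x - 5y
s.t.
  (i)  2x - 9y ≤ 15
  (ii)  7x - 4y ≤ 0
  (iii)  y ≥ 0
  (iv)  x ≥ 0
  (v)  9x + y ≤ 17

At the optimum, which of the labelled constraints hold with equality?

(iv) and (v)

Vertices and z = -7x - 5y:
  (0, 0) → z = 0
  (68/43, 119/43) → z = -1071/43
  (0, 17) → z = -85

The minimum is at (0, 17). Substituting into each constraint, equality holds for (iv) and (v); the remaining constraints have slack.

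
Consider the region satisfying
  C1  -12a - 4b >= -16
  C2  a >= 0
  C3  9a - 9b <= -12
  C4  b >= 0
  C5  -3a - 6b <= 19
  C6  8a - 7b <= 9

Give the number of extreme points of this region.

3

The feasible vertices (each the meet of two boundaries and inside every other half-plane) are:
  (0, 4)
  (2/3, 2)
  (0, 4/3)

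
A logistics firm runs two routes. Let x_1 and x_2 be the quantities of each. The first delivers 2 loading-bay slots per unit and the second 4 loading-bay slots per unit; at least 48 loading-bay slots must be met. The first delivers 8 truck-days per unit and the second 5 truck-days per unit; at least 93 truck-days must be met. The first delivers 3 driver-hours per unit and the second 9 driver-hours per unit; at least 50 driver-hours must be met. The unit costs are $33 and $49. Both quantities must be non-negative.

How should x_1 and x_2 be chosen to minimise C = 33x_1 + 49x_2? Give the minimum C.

x_1 = 6, x_2 = 9, minimum C = 639

The feasible region is unbounded (it extends along (0, 1), (1, 0)), but C strictly increases along every unbounded feasible direction, so there is no improving ray and the minimum is attained at a vertex.

At the optimal vertex, 2x_1 + 4x_2 = 48 and 8x_1 + 5x_2 = 93.
Solving simultaneously gives x_1 = 6, x_2 = 9.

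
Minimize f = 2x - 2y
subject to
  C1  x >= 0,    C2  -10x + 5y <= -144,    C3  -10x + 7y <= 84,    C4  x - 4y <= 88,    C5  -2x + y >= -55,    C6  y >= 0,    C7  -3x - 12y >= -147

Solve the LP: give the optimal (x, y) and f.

Vertices and f = 2x - 2y:
  (72/5, 0) → f = 144/5
  (821/45, 346/45) → f = 190/9
  (55/2, 0) → f = 55
  (269/9, 43/9) → f = 452/9

The optimum lies where -10x + 5y = -144 and -3x - 12y = -147.
Solving simultaneously gives x = 821/45, y = 346/45.

x = 821/45, y = 346/45, minimum f = 190/9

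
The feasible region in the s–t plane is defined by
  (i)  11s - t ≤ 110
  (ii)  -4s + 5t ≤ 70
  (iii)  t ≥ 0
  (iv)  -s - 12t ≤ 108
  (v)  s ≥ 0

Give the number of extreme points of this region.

4

Pairwise boundary intersections that survive every other constraint:
  (620/51, 1210/51)
  (10, 0)
  (0, 14)
  (0, 0)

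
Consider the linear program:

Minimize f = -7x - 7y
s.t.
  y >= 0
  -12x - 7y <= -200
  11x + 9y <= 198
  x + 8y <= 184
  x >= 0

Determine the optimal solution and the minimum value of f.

Feasible corners and f = -7x - 7y:
  (50/3, 0) → f = -350/3
  (18, 0) → f = -126
  (414/31, 176/31) → f = -4130/31

x = 414/31, y = 176/31, minimum f = -4130/31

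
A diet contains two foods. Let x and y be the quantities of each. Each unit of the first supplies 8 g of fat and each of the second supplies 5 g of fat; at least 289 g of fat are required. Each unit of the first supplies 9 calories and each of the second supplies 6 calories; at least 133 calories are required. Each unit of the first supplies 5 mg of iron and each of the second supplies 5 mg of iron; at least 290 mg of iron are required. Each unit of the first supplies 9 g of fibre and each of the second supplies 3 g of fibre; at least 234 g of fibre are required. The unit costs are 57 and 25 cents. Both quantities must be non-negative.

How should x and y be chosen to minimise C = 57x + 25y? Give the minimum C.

Vertices and C = 57x + 25y:
  (0, 78) → C = 1950
  (58, 0) → C = 3306
  (10, 48) → C = 1770
The feasible region is unbounded (it extends along (0, 1), (1, 0)), but C strictly increases along every unbounded feasible direction, so there is no improving ray and the minimum is attained at a vertex.

The binding constraints are 5x + 5y = 290 and 9x + 3y = 234.
Solving simultaneously gives x = 10, y = 48.

x = 10, y = 48, minimum C = 1770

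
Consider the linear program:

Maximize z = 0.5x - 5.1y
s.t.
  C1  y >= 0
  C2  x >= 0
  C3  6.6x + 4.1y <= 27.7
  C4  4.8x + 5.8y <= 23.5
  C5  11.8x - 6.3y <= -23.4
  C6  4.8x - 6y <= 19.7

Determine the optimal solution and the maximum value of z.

x = 0, y = 26/7, maximum z = -663/35

Vertices and z = 0.5x - 5.1y:
  (0, 235/58) → z = -2397/116
  (0, 26/7) → z = -663/35
  (1233/9868, 19481/4934) → z = -1980897/98680

The binding constraints are x = 0 and 11.8x - 6.3y = -23.4.
Solving simultaneously gives x = 0, y = 26/7.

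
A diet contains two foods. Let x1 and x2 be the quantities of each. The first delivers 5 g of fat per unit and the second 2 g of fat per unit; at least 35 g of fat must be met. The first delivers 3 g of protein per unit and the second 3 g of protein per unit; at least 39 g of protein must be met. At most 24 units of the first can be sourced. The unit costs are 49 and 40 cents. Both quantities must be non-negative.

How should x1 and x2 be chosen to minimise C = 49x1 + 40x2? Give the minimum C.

x1 = 3, x2 = 10, minimum C = 547

Corner points and C = 49x1 + 40x2:
  (0, 35/2) → C = 700
  (13, 0) → C = 637
  (24, 0) → C = 1176
  (3, 10) → C = 547
The feasible region is unbounded (it extends along (0, 1)), but C strictly increases along every unbounded feasible direction, so there is no improving ray and the minimum is attained at a vertex.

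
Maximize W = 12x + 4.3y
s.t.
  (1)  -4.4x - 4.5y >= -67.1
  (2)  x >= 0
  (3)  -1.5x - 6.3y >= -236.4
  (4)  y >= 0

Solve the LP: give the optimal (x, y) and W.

Vertices and W = 12x + 4.3y:
  (0, 671/45) → W = 28853/450
  (61/4, 0) → W = 183
  (0, 0) → W = 0

x = 15.25, y = 0, maximum W = 183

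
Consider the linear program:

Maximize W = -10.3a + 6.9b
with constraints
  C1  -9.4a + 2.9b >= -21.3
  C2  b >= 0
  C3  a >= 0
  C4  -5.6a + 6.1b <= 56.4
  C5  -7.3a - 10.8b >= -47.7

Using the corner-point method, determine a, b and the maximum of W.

a = 0, b = 53/12, maximum W = 1219/40

Vertices and W = -10.3a + 6.9b:
  (213/94, 0) → W = -21939/940
  (36837/12269, 29289/12269) → W = -177327/12269
  (0, 0) → W = 0
  (0, 53/12) → W = 1219/40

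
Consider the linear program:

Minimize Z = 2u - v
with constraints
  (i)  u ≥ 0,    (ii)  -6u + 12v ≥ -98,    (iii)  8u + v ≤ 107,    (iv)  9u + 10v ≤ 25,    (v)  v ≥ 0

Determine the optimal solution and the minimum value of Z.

u = 0, v = 5/2, minimum Z = -5/2

Vertices and Z = 2u - v:
  (0, 5/2) → Z = -5/2
  (0, 0) → Z = 0
  (25/9, 0) → Z = 50/9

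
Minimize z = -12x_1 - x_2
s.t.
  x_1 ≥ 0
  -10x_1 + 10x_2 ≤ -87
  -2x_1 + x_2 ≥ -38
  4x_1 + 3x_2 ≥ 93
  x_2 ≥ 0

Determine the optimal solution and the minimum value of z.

Corner points and z = -12x_1 - x_2:
  (293/10, 103/5) → z = -1861/5
  (1191/70, 291/35) → z = -7437/35
  (207/10, 17/5) → z = -1259/5

x_1 = 293/10, x_2 = 103/5, minimum z = -1861/5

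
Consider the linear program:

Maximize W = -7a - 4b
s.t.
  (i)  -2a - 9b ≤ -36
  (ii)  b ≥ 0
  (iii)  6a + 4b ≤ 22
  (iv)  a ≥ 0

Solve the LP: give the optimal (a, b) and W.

The binding constraints are -2a - 9b = -36 and a = 0.
Solving simultaneously gives a = 0, b = 4.

a = 0, b = 4, maximum W = -16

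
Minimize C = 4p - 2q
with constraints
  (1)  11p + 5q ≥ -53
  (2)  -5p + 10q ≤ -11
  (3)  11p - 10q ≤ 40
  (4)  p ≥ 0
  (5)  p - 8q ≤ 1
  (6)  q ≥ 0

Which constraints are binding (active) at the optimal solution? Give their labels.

(2) and (5)

Vertices and C = 4p - 2q:
  (29/6, 79/60) → C = 167/10
  (13/5, 1/5) → C = 10
  (155/39, 29/78) → C = 197/13

The minimum is at (13/5, 1/5). Substituting into each constraint, equality holds for (2) and (5); the remaining constraints have slack.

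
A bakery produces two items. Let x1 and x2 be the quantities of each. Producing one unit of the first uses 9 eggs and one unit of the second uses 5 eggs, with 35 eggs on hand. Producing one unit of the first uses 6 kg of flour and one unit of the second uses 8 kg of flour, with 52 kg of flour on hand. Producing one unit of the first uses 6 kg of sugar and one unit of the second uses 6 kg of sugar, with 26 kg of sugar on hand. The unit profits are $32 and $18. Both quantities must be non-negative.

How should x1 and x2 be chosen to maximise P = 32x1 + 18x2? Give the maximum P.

Vertices and P = 32x1 + 18x2:
  (0, 0) → P = 0
  (0, 13/3) → P = 78
  (35/9, 0) → P = 1120/9
  (10/3, 1) → P = 374/3

At the optimal vertex, 9x1 + 5x2 = 35 and 6x1 + 6x2 = 26.
Solving simultaneously gives x1 = 10/3, x2 = 1.

x1 = 10/3, x2 = 1, maximum P = 374/3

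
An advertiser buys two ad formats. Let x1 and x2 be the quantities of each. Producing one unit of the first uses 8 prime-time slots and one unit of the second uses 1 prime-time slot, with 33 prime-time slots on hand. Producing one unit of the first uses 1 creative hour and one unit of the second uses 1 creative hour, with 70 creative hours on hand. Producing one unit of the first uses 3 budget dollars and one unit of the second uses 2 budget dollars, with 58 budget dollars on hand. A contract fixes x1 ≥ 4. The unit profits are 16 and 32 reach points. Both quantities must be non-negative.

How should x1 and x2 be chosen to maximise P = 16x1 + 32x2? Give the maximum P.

Extreme points and P = 16x1 + 32x2:
  (33/8, 0) → P = 66
  (4, 0) → P = 64
  (4, 1) → P = 96

The optimum lies where 8x1 + x2 = 33 and x1 = 4.
Solving simultaneously gives x1 = 4, x2 = 1.

x1 = 4, x2 = 1, maximum P = 96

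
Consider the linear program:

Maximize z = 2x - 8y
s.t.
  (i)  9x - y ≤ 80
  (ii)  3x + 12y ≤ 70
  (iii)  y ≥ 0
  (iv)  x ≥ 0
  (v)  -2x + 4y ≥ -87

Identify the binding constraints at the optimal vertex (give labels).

Feasible corners and z = 2x - 8y:
  (1030/111, 130/37) → z = -1060/111
  (80/9, 0) → z = 160/9
  (0, 35/6) → z = -140/3
  (0, 0) → z = 0

The maximum is at (80/9, 0). Substituting into each constraint, equality holds for (i) and (iii); the remaining constraints have slack.

(i) and (iii)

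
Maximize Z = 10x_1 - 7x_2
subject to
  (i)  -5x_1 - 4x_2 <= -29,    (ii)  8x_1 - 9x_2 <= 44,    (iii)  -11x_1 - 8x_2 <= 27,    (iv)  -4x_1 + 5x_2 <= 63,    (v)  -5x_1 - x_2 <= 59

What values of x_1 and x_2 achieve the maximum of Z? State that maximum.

x_1 = 787/4, x_2 = 170, maximum Z = 1555/2

The optimum lies where 8x_1 - 9x_2 = 44 and -4x_1 + 5x_2 = 63.
Solving simultaneously gives x_1 = 787/4, x_2 = 170.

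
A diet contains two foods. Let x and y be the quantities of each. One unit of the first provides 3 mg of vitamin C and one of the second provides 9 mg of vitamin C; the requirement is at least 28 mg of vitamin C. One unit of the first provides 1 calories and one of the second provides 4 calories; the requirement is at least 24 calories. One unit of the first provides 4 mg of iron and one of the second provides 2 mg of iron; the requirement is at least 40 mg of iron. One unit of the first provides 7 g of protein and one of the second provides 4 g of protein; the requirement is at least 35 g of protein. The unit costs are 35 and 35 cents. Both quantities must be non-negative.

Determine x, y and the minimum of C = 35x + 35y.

Corner points and C = 35x + 35y:
  (0, 20) → C = 700
  (24, 0) → C = 840
  (8, 4) → C = 420
The feasible region is unbounded (it extends along (0, 1), (1, 0)), but C strictly increases along every unbounded feasible direction, so there is no improving ray and the minimum is attained at a vertex.

x = 8, y = 4, minimum C = 420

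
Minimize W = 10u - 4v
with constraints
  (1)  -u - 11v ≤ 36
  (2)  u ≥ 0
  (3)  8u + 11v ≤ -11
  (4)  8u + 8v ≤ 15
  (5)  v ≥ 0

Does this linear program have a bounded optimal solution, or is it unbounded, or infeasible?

The boundaries -u - 11v = 36 and u = 0 meet at (0, -36/11), but that point violates v ≥ 0. Every candidate vertex is excluded by some other constraint, so the feasible region is empty.

infeasible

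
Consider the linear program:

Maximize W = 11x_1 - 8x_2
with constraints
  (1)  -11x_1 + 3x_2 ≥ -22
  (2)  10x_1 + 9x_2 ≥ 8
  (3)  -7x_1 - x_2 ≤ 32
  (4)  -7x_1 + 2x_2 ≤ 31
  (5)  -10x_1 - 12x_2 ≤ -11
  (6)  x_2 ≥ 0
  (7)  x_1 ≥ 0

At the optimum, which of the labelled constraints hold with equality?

(1) and (6)

Vertices and W = 11x_1 - 8x_2:
  (137, 495) → W = -2453
  (2, 0) → W = 22
  (0, 31/2) → W = -124
  (11/10, 0) → W = 121/10
  (0, 11/12) → W = -22/3

The maximum is at (2, 0). Substituting into each constraint, equality holds for (1) and (6); the remaining constraints have slack.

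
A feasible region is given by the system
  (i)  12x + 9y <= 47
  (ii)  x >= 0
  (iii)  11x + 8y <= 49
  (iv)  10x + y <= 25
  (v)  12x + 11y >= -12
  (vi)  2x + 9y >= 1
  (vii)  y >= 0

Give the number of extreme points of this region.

Intersecting each pair of boundary lines and keeping only the points that satisfy every inequality leaves:
  (0, 47/9)
  (89/39, 85/39)
  (0, 1/9)
  (5/2, 0)
  (1/2, 0)

5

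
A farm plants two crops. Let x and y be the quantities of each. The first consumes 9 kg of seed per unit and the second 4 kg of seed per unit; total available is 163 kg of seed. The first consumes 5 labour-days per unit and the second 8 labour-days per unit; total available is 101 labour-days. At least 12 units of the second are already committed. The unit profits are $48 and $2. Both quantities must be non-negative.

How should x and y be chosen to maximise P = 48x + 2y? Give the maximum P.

x = 1, y = 12, maximum P = 72

Corner points and P = 48x + 2y:
  (0, 101/8) → P = 101/4
  (0, 12) → P = 24
  (1, 12) → P = 72

At the optimal vertex, 5x + 8y = 101 and y = 12.
Solving simultaneously gives x = 1, y = 12.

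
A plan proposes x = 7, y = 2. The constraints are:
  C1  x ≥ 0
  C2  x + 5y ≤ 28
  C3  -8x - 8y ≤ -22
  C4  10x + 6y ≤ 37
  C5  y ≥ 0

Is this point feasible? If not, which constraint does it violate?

not feasible — violates C4

Constraint C4: 10x + 6y = 82, which is not ≤ 37. All other constraints are satisfied.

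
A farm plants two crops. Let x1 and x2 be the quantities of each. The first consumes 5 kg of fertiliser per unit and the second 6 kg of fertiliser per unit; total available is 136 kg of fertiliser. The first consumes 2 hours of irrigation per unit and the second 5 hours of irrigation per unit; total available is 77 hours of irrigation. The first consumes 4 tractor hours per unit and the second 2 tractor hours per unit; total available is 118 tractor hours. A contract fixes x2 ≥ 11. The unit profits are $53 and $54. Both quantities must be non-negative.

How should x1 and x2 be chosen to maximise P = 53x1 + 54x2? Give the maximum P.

x1 = 11, x2 = 11, maximum P = 1177

Vertices and P = 53x1 + 54x2:
  (0, 77/5) → P = 4158/5
  (0, 11) → P = 594
  (11, 11) → P = 1177

At the optimal vertex, 2x1 + 5x2 = 77 and x2 = 11.
Solving simultaneously gives x1 = 11, x2 = 11.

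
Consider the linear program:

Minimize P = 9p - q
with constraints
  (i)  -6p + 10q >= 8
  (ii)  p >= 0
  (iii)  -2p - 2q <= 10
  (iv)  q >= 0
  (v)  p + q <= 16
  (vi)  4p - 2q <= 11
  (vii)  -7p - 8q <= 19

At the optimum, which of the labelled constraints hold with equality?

Extreme points and P = 9p - q:
  (0, 4/5) → P = -4/5
  (9/2, 7/2) → P = 37
  (0, 16) → P = -16
  (43/6, 53/6) → P = 167/3

The minimum is at (0, 16). Substituting into each constraint, equality holds for (ii) and (v); the remaining constraints have slack.

(ii) and (v)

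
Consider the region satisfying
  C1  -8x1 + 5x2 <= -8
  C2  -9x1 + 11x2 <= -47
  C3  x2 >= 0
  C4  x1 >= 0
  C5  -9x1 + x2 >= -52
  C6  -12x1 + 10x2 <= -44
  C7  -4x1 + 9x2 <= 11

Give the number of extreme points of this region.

3

Intersecting each pair of boundary lines and keeping only the points that satisfy every inequality leaves:
  (47/9, 0)
  (35/6, 1/2)
  (52/9, 0)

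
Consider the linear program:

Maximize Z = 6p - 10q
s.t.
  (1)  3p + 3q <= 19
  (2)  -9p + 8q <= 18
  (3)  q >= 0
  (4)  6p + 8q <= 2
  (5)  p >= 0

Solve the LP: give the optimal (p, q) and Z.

p = 1/3, q = 0, maximum Z = 2

The binding constraints are q = 0 and 6p + 8q = 2.
Solving simultaneously gives p = 1/3, q = 0.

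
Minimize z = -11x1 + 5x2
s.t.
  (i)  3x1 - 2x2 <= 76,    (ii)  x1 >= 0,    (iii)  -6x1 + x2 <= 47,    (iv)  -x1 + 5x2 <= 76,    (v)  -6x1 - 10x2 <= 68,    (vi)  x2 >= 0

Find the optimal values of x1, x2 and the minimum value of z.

x1 = 532/13, x2 = 304/13, minimum z = -4332/13

Corner points and z = -11x1 + 5x2:
  (532/13, 304/13) → z = -4332/13
  (76/3, 0) → z = -836/3
  (0, 76/5) → z = 76
  (0, 0) → z = 0

The binding constraints are 3x1 - 2x2 = 76 and -x1 + 5x2 = 76.
Solving simultaneously gives x1 = 532/13, x2 = 304/13.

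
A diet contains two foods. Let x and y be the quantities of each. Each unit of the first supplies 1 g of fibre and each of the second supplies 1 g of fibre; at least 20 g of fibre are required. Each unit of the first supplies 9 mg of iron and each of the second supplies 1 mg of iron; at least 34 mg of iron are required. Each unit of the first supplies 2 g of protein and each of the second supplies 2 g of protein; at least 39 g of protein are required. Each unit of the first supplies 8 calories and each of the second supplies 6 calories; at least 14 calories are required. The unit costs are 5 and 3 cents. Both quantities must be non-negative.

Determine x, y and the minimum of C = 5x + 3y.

x = 7/4, y = 73/4, minimum C = 127/2

Feasible corners and C = 5x + 3y:
  (0, 34) → C = 102
  (20, 0) → C = 100
  (7/4, 73/4) → C = 127/2
The feasible region is unbounded (it extends along (0, 1), (1, 0)), but C strictly increases along every unbounded feasible direction, so there is no improving ray and the minimum is attained at a vertex.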